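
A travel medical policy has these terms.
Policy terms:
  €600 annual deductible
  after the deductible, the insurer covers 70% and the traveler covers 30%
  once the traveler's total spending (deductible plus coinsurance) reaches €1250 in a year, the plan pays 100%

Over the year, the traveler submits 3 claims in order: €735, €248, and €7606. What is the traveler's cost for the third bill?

Bill 1, €735: deductible takes €600, €135 remains; traveler's 30% is €40.50. Traveler pays €640.50; OOP now €640.50.
Bill 2, €248: deductible met; 30% of €248 = €74.40. Traveler pays €74.40; OOP now €714.90.
Bill 3, €7606: deductible met; 30% of €7606 = €2281.80. Adding that to €714.90 gives €2996.70, past the €1250 cap; traveler pays only €1250 − €714.90 = €535.10.

€535.10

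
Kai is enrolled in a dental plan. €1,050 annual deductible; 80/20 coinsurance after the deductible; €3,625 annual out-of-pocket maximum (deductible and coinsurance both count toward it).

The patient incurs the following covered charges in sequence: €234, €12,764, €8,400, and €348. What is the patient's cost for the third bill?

€185.40

Claim 1 (€234): all of it applies to the deductible. Cost to patient: €234. OOP to date €234.
Claim 2 (€12,764): deductible takes €816, €11,948 remains; coinsurance €11,948 × 20% = €2,389.60. Cost to patient: €3,205.60. OOP to date €3,439.60.
Claim 3 (€8,400): deductible already satisfied, so patient's share is 20% × €8,400 = €1,680. Adding that to €3,439.60 gives €5,119.60, past the €3,625 cap; patient pays only €3,625 − €3,439.60 = €185.40.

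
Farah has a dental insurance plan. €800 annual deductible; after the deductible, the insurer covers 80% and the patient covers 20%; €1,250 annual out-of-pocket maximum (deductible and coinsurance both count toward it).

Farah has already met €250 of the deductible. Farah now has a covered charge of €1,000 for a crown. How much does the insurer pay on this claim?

€360

€250 of the €800 deductible is already met, leaving €550.
After the €550 deductible portion, €1,000 − €550 = €450 is subject to coinsurance.
Patient's 20% share of €450 is €90.
Patient responsibility before any cap: €550 + €90 = €640.
Year-to-date out-of-pocket becomes €250 + €640 = €890, still under the €1,250 maximum, so no cap applies.
The plan picks up €1,000 − €640 = €360.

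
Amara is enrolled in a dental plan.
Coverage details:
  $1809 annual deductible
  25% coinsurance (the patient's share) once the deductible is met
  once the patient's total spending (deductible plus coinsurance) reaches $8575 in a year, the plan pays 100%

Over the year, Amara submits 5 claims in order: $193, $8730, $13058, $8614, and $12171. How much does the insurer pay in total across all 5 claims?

Claim 1 ($193): entire amount goes to the deductible. Cost to patient: $193. OOP to date $193. Plan pays $193 − $193 = $0.
Claim 2 ($8730): $1616 finishes the deductible; $7114 goes to coinsurance; coinsurance $7114 × 25% = $1778.50. Patient owes $3394.50 (running OOP $3587.50). Insurer: $8730 − $3394.50 = $5335.50.
Claim 3 ($13058): deductible met; 25% of $13058 = $3264.50. Cost to patient: $3264.50. OOP to date $6852. Insurer: $13058 − $3264.50 = $9793.50.
Claim 4 ($8614): deductible already satisfied, so patient's share is 25% × $8614 = $2153.50. OOP would hit $9005.50 > $8575, so the cap limits the patient to $8575 − $6852 = $1723. Plan pays $8614 − $1723 = $6891.
Claim 5 ($12171): deductible already satisfied, so patient's share is 25% × $12171 = $3042.75. OOP would hit $11617.75 > $8575, so the cap limits the patient to $8575 − $8575 = $0. Plan pays $12171 − $0 = $12171.
Insurer total: $0 + $5335.50 + $9793.50 + $6891 + $12171 = $34191.

$34191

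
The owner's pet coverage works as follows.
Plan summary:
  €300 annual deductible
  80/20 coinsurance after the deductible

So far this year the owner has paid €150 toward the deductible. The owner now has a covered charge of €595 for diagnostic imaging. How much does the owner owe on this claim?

€239

Remaining deductible: €300 − €150 = €150.
That leaves €595 − €150 = €445 for coinsurance.
Owner's 20% share of €445 is €89.
So the owner owes €150 + €89 = €239.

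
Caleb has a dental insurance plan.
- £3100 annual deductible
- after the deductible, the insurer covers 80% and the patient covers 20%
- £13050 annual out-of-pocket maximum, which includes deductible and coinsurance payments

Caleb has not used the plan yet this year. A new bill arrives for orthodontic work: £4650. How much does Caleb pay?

Nothing has been paid toward the £3100 deductible, so the first £3100 of this charge is applied there.
The remaining £1550 (= £4650 − £3100) moves to coinsurance.
20% of £1550 = £310 falls to the patient.
So the patient owes £3100 + £310 = £3410 before any cap.
Total out-of-pocket so far would be £0 + £3410 = £3410, below the £13050 cap — no reduction.

£3410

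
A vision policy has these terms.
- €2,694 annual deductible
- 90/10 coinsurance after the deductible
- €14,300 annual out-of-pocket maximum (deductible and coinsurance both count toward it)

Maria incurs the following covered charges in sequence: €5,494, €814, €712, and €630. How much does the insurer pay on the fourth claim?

#1 (€5,494): €2,694 to deductible, leaving €2,800; 10% of €2,800 = €280. Member pays €2,974; OOP now €2,974. Plan pays €5,494 − €2,974 = €2,520.
#2 (€814): deductible already satisfied, so member's share is 10% × €814 = €81.40. Member pays €81.40; OOP now €3,055.40. Insurer: €814 − €81.40 = €732.60.
#3 (€712): deductible already satisfied, so member's share is 10% × €712 = €71.20. Member owes €71.20 (running OOP €3,126.60). Insurer: €712 − €71.20 = €640.80.
#4 (€630): 10% coinsurance on €630 = €63. Member owes €63 (running OOP €3,189.60). Insurer: €630 − €63 = €567.

€567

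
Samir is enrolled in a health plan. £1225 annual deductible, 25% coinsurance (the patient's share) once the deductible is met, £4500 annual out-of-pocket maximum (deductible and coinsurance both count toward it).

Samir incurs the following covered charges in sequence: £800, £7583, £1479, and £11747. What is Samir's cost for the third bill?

Bill 1, £800: all of it applies to the deductible. Cost to patient: £800. OOP to date £800.
Bill 2, £7583: £425 to deductible, leaving £7158; patient's 25% is £1789.50. Patient owes £2214.50 (running OOP £3014.50).
Bill 3, £1479: deductible already satisfied, so patient's share is 25% × £1479 = £369.75. Cost to patient: £369.75. OOP to date £3384.25.

£369.75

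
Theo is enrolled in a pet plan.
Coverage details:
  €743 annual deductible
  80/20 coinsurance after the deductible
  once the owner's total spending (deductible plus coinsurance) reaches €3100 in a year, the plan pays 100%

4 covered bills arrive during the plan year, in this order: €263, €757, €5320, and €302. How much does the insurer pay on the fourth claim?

€241.60

Claim 1 — €263: fully absorbed by the deductible. Cost to owner: €263. OOP to date €263. Insurer: €263 − €263 = €0.
Claim 2 — €757: deductible takes €480, €277 remains; owner's 20% is €55.40. Owner pays €535.40; OOP now €798.40. Plan pays €757 − €535.40 = €221.60.
Claim 3 — €5320: deductible already satisfied, so owner's share is 20% × €5320 = €1064. Cost to owner: €1064. OOP to date €1862.40. Insurer: €5320 − €1064 = €4256.
Claim 4 — €302: deductible already satisfied, so owner's share is 20% × €302 = €60.40. Owner owes €60.40 (running OOP €1922.80). Insurer: €302 − €60.40 = €241.60.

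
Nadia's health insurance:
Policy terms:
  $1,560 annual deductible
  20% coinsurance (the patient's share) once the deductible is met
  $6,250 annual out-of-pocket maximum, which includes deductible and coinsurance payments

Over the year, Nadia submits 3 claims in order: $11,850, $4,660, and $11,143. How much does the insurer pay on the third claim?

$9,443

#1 ($11,850): $1,560 to deductible, leaving $10,290; 20% of $10,290 = $2,058. Cost to patient: $3,618. OOP to date $3,618. Insurer: $11,850 − $3,618 = $8,232.
#2 ($4,660): 20% coinsurance on $4,660 = $932. Cost to patient: $932. OOP to date $4,550. Insurer: $4,660 − $932 = $3,728.
#3 ($11,143): 20% coinsurance on $11,143 = $2,228.60. OOP would hit $6,778.60 > $6,250, so the cap limits the patient to $6,250 − $4,550 = $1,700. Plan pays $11,143 − $1,700 = $9,443.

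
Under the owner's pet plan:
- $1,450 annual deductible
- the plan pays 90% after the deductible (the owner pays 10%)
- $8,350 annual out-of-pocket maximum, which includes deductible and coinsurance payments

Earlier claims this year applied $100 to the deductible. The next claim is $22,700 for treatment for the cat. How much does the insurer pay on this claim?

Deductible still to meet: $1,450 − $100 = $1,350.
After the $1,350 deductible portion, $22,700 − $1,350 = $21,350 is subject to coinsurance.
10% of $21,350 = $2,135 falls to the owner.
Owner responsibility before any cap: $1,350 + $2,135 = $3,485.
Year-to-date out-of-pocket becomes $100 + $3,485 = $3,585, still under the $8,350 maximum, so no cap applies.
The insurer covers the remainder: $22,700 − $3,485 = $19,215.

$19,215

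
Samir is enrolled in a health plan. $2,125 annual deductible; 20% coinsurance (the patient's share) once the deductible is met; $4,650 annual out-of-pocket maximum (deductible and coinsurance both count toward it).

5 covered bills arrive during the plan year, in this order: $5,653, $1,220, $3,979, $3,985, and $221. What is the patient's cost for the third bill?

$795.80

#1 ($5,653): deductible takes $2,125, $3,528 remains; 20% of $3,528 = $705.60. Patient pays $2,830.60; OOP now $2,830.60.
#2 ($1,220): 20% coinsurance on $1,220 = $244. Cost to patient: $244. OOP to date $3,074.60.
#3 ($3,979): deductible met; 20% of $3,979 = $795.80. Cost to patient: $795.80. OOP to date $3,870.40.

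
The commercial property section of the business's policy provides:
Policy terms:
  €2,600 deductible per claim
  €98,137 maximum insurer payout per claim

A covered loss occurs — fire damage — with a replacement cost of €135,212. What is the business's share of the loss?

€37,075

Subtract the deductible: €135,212 − €2,600 = €132,612.
The €98,137 per-incident cap binds; insurer pays €98,137.
The business bears the rest of the original loss: €135,212 − €98,137 = €37,075.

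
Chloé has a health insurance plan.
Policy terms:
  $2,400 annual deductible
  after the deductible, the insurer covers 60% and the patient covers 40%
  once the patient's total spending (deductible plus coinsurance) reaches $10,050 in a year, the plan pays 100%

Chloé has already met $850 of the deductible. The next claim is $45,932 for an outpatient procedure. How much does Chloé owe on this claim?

$850 of the $2,400 deductible is already met, leaving $1,550.
After the $1,550 deductible portion, $45,932 − $1,550 = $44,382 is subject to coinsurance.
Patient's 40% share of $44,382 is $17,752.80.
Patient responsibility before any cap: $1,550 + $17,752.80 = $19,302.80.
Year-to-date out-of-pocket would reach $850 + $19,302.80 = $20,152.80, above the $10,050 maximum, so the patient pays only $10,050 − $850 = $9,200.

$9,200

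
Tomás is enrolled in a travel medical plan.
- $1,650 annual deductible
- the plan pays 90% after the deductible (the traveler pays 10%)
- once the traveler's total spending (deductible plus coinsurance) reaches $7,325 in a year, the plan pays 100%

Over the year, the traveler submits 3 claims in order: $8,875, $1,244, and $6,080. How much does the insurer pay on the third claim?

#1 ($8,875): $1,650 to deductible, leaving $7,225; 10% of $7,225 = $722.50. Traveler owes $2,372.50 (running OOP $2,372.50). Insurer: $8,875 − $2,372.50 = $6,502.50.
#2 ($1,244): 10% coinsurance on $1,244 = $124.40. Traveler pays $124.40; OOP now $2,496.90. Insurer: $1,244 − $124.40 = $1,119.60.
#3 ($6,080): 10% coinsurance on $6,080 = $608. Traveler owes $608 (running OOP $3,104.90). Insurer: $6,080 − $608 = $5,472.

$5,472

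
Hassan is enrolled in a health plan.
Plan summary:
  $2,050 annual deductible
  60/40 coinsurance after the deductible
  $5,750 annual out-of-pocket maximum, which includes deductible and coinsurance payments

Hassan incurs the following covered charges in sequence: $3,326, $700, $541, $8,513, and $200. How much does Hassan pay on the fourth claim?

Bill 1, $3,326: $2,050 finishes the deductible; $1,276 goes to coinsurance; 40% of $1,276 = $510.40. Patient pays $2,560.40; OOP now $2,560.40.
Bill 2, $700: deductible met; 40% of $700 = $280. Patient owes $280 (running OOP $2,840.40).
Bill 3, $541: deductible already satisfied, so patient's share is 40% × $541 = $216.40. Patient owes $216.40 (running OOP $3,056.80).
Bill 4, $8,513: 40% coinsurance on $8,513 = $3,405.20. That would push OOP to $6,462, over the $5,750 cap, so patient pays $5,750 − $3,056.80 = $2,693.20.

$2,693.20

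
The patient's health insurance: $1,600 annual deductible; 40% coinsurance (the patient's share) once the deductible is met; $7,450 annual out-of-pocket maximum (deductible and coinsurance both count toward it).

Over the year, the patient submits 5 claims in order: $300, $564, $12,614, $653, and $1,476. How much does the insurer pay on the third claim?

Claim 1 ($300): all of it applies to the deductible. Patient owes $300 (running OOP $300). Plan pays $300 − $300 = $0.
Claim 2 ($564): entire amount goes to the deductible. Cost to patient: $564. OOP to date $864. Plan pays $564 − $564 = $0.
Claim 3 ($12,614): deductible takes $736, $11,878 remains; patient's 40% is $4,751.20. Patient pays $5,487.20; OOP now $6,351.20. Plan pays $12,614 − $5,487.20 = $7,126.80.

$7,126.80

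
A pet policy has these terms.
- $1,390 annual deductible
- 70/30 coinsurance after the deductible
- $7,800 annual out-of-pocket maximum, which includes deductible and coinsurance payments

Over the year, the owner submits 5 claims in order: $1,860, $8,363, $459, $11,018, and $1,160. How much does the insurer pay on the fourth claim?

$7,712.60

#1 ($1,860): deductible takes $1,390, $470 remains; coinsurance $470 × 30% = $141. Owner owes $1,531 (running OOP $1,531). Insurer: $1,860 − $1,531 = $329.
#2 ($8,363): deductible already satisfied, so owner's share is 30% × $8,363 = $2,508.90. Owner pays $2,508.90; OOP now $4,039.90. Plan pays $8,363 − $2,508.90 = $5,854.10.
#3 ($459): deductible already satisfied, so owner's share is 30% × $459 = $137.70. Owner owes $137.70 (running OOP $4,177.60). Insurer: $459 − $137.70 = $321.30.
#4 ($11,018): 30% coinsurance on $11,018 = $3,305.40. Cost to owner: $3,305.40. OOP to date $7,483. Insurer: $11,018 − $3,305.40 = $7,712.60.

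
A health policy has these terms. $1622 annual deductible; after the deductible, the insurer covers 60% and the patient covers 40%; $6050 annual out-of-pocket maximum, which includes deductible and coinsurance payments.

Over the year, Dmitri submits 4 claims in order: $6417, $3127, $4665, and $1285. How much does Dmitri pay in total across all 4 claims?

Claim 1 — $6417: $1622 finishes the deductible; $4795 goes to coinsurance; 40% of $4795 = $1918. Patient owes $3540 (running OOP $3540).
Claim 2 — $3127: 40% coinsurance on $3127 = $1250.80. Patient owes $1250.80 (running OOP $4790.80).
Claim 3 — $4665: 40% coinsurance on $4665 = $1866. Adding that to $4790.80 gives $6656.80, past the $6050 cap; patient pays only $6050 − $4790.80 = $1259.20.
Claim 4 — $1285: 40% coinsurance on $1285 = $514. Adding that to $6050 gives $6564, past the $6050 cap; patient pays only $6050 − $6050 = $0.
Total paid by the patient: $3540 + $1250.80 + $1259.20 + $0 = $6050.

$6050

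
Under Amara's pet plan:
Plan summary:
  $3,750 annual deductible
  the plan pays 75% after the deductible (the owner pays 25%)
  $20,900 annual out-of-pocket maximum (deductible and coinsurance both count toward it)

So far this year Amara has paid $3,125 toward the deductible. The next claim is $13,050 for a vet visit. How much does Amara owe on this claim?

$3,731.25

Remaining deductible: $3,750 − $3,125 = $625.
That leaves $13,050 − $625 = $12,425 for coinsurance.
Coinsurance: $12,425 × 25% = $3,106.25.
Owner responsibility before any cap: $625 + $3,106.25 = $3,731.25.
Cumulative spending $3,125 + $3,731.25 = $6,856.25 stays under the $20,900 maximum.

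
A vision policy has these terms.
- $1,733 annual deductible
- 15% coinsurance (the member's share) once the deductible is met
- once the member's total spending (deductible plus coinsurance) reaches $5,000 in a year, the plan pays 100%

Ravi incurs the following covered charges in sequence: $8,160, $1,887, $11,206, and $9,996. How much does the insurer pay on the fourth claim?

#1 ($8,160): $1,733 finishes the deductible; $6,427 goes to coinsurance; coinsurance $6,427 × 15% = $964.05. Member pays $2,697.05; OOP now $2,697.05. Insurer: $8,160 − $2,697.05 = $5,462.95.
#2 ($1,887): deductible met; 15% of $1,887 = $283.05. Member owes $283.05 (running OOP $2,980.10). Insurer: $1,887 − $283.05 = $1,603.95.
#3 ($11,206): deductible already satisfied, so member's share is 15% × $11,206 = $1,680.90. Member pays $1,680.90; OOP now $4,661. Plan pays $11,206 − $1,680.90 = $9,525.10.
#4 ($9,996): deductible already satisfied, so member's share is 15% × $9,996 = $1,499.40. That would push OOP to $6,160.40, over the $5,000 cap, so member pays $5,000 − $4,661 = $339. Plan pays $9,996 − $339 = $9,657.

$9,657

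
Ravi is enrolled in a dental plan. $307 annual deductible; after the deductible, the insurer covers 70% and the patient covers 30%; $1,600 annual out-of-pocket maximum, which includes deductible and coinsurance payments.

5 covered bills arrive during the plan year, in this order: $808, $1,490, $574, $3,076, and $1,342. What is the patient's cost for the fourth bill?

Bill 1, $808: $307 finishes the deductible; $501 goes to coinsurance; patient's 30% is $150.30. Patient pays $457.30; OOP now $457.30.
Bill 2, $1,490: 30% coinsurance on $1,490 = $447. Cost to patient: $447. OOP to date $904.30.
Bill 3, $574: deductible already satisfied, so patient's share is 30% × $574 = $172.20. Patient owes $172.20 (running OOP $1,076.50).
Bill 4, $3,076: 30% coinsurance on $3,076 = $922.80. Adding that to $1,076.50 gives $1,999.30, past the $1,600 cap; patient pays only $1,600 − $1,076.50 = $523.50.

$523.50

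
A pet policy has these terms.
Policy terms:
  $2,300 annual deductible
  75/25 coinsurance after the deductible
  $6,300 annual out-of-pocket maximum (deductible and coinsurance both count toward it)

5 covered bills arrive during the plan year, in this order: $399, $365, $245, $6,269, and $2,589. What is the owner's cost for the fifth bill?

$647.25

#1 ($399): fully absorbed by the deductible. Cost to owner: $399. OOP to date $399.
#2 ($365): fully absorbed by the deductible. Owner owes $365 (running OOP $764).
#3 ($245): all of it applies to the deductible. Owner pays $245; OOP now $1,009.
#4 ($6,269): $1,291 finishes the deductible; $4,978 goes to coinsurance; owner's 25% is $1,244.50. Cost to owner: $2,535.50. OOP to date $3,544.50.
#5 ($2,589): 25% coinsurance on $2,589 = $647.25. Cost to owner: $647.25. OOP to date $4,191.75.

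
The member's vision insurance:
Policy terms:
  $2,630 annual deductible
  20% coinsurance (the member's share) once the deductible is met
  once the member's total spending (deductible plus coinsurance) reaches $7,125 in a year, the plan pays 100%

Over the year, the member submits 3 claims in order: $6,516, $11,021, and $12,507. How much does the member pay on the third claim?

Claim 1 — $6,516: $2,630 finishes the deductible; $3,886 goes to coinsurance; coinsurance $3,886 × 20% = $777.20. Cost to member: $3,407.20. OOP to date $3,407.20.
Claim 2 — $11,021: deductible already satisfied, so member's share is 20% × $11,021 = $2,204.20. Member pays $2,204.20; OOP now $5,611.40.
Claim 3 — $12,507: deductible already satisfied, so member's share is 20% × $12,507 = $2,501.40. OOP would hit $8,112.80 > $7,125, so the cap limits the member to $7,125 − $5,611.40 = $1,513.60.

$1,513.60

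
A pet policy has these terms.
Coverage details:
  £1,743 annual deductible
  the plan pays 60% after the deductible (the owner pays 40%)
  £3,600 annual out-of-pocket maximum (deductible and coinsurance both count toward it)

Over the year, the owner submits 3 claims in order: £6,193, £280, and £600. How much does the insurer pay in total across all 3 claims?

£3,473

Claim 1 — £6,193: £1,743 finishes the deductible; £4,450 goes to coinsurance; coinsurance £4,450 × 40% = £1,780. Owner pays £3,523; OOP now £3,523. Insurer: £6,193 − £3,523 = £2,670.
Claim 2 — £280: deductible already satisfied, so owner's share is 40% × £280 = £112. Adding that to £3,523 gives £3,635, past the £3,600 cap; owner pays only £3,600 − £3,523 = £77. Insurer: £280 − £77 = £203.
Claim 3 — £600: 40% coinsurance on £600 = £240. OOP would hit £3,840 > £3,600, so the cap limits the owner to £3,600 − £3,600 = £0. Insurer: £600 − £0 = £600.
Insurer total = bills − owner's total = £7,073 − £3,600 = £3,473.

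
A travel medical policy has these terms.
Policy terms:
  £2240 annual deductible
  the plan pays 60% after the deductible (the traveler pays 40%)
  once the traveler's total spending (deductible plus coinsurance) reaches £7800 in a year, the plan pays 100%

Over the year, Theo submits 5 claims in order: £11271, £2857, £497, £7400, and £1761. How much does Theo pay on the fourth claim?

Bill 1, £11271: £2240 to deductible, leaving £9031; coinsurance £9031 × 40% = £3612.40. Traveler pays £5852.40; OOP now £5852.40.
Bill 2, £2857: deductible already satisfied, so traveler's share is 40% × £2857 = £1142.80. Cost to traveler: £1142.80. OOP to date £6995.20.
Bill 3, £497: deductible met; 40% of £497 = £198.80. Traveler owes £198.80 (running OOP £7194).
Bill 4, £7400: deductible met; 40% of £7400 = £2960. Adding that to £7194 gives £10154, past the £7800 cap; traveler pays only £7800 − £7194 = £606.

£606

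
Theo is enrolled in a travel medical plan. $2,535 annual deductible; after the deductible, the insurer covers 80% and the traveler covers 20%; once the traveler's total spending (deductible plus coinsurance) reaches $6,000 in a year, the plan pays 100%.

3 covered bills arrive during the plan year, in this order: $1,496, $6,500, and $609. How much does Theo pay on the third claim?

Claim 1 — $1,496: fully absorbed by the deductible. Traveler pays $1,496; OOP now $1,496.
Claim 2 — $6,500: $1,039 to deductible, leaving $5,461; 20% of $5,461 = $1,092.20. Cost to traveler: $2,131.20. OOP to date $3,627.20.
Claim 3 — $609: deductible already satisfied, so traveler's share is 20% × $609 = $121.80. Traveler pays $121.80; OOP now $3,749.

$121.80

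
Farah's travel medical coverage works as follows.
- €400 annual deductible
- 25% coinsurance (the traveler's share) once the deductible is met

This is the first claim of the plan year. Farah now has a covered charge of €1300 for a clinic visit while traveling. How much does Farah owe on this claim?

The full €400 deductible is still open; €400 of this bill applies to it.
That leaves €1300 − €400 = €900 for coinsurance.
Coinsurance: €900 × 25% = €225.
So the traveler owes €400 + €225 = €625.

€625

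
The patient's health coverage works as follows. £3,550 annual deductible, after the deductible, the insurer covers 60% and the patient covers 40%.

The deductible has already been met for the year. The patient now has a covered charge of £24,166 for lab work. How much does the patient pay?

£9,666.40

With the deductible met, the entire £24,166 is subject to coinsurance.
Patient's 40% share of £24,166 is £9,666.40.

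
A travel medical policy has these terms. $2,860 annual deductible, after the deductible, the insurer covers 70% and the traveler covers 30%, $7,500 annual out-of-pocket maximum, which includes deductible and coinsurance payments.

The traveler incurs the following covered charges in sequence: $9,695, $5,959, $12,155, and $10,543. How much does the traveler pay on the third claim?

Claim 1 — $9,695: $2,860 finishes the deductible; $6,835 goes to coinsurance; coinsurance $6,835 × 30% = $2,050.50. Cost to traveler: $4,910.50. OOP to date $4,910.50.
Claim 2 — $5,959: deductible already satisfied, so traveler's share is 30% × $5,959 = $1,787.70. Cost to traveler: $1,787.70. OOP to date $6,698.20.
Claim 3 — $12,155: deductible met; 30% of $12,155 = $3,646.50. That would push OOP to $10,344.70, over the $7,500 cap, so traveler pays $7,500 − $6,698.20 = $801.80.

$801.80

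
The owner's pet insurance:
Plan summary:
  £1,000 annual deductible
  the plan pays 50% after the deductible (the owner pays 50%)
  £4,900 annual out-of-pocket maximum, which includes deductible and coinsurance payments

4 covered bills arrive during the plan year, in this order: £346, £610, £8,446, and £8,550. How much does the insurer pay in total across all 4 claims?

£13,052

Bill 1, £346: fully absorbed by the deductible. Owner owes £346 (running OOP £346). Insurer: £346 − £346 = £0.
Bill 2, £610: fully absorbed by the deductible. Cost to owner: £610. OOP to date £956. Plan pays £610 − £610 = £0.
Bill 3, £8,446: £44 to deductible, leaving £8,402; coinsurance £8,402 × 50% = £4,201. Claim cost before the cap: £44 + £4,201 = £4,245. OOP would hit £5,201 > £4,900, so the cap limits the owner to £4,900 − £956 = £3,944. Plan pays £8,446 − £3,944 = £4,502.
Bill 4, £8,550: 50% coinsurance on £8,550 = £4,275. OOP would hit £9,175 > £4,900, so the cap limits the owner to £4,900 − £4,900 = £0. Plan pays £8,550 − £0 = £8,550.
Insurer total: £0 + £0 + £4,502 + £8,550 = £13,052.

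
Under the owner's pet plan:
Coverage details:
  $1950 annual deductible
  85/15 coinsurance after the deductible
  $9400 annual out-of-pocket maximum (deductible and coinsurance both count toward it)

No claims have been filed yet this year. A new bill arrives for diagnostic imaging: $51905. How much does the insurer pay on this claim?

Deductible not yet touched, so the first $1950 of the bill goes to the deductible.
After the $1950 deductible portion, $51905 − $1950 = $49955 is subject to coinsurance.
Coinsurance: $49955 × 15% = $7493.25.
Owner responsibility before any cap: $1950 + $7493.25 = $9443.25.
Adding $9443.25 to the $0 already spent would give $9443.25, which exceeds the $9400 cap; the owner pays just $9400 − $0 = $9400.
The plan picks up $51905 − $9400 = $42505.

$42505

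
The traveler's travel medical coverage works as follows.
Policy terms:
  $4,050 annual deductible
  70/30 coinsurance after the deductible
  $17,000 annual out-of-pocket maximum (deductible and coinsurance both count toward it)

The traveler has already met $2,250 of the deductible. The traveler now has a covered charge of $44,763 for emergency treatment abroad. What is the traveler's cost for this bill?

Remaining deductible: $4,050 − $2,250 = $1,800.
The remaining $42,963 (= $44,763 − $1,800) moves to coinsurance.
30% of $42,963 = $12,888.90 falls to the traveler.
Traveler responsibility before any cap: $1,800 + $12,888.90 = $14,688.90.
Total out-of-pocket so far would be $2,250 + $14,688.90 = $16,938.90, below the $17,000 cap — no reduction.

$14,688.90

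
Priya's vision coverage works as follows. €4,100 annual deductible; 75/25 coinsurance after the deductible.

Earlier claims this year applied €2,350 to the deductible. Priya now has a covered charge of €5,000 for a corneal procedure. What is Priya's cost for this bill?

€2,350 of the €4,100 deductible is already met, leaving €1,750.
After the €1,750 deductible portion, €5,000 − €1,750 = €3,250 is subject to coinsurance.
25% of €3,250 = €812.50 falls to the member.
That puts the member's cost at €1,750 + €812.50 = €2,562.50.

€2,562.50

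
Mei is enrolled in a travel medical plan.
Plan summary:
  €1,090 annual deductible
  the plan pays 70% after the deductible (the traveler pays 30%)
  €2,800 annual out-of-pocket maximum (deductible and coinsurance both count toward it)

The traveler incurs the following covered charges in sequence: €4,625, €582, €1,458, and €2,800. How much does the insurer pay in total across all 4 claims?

€6,665

#1 (€4,625): deductible takes €1,090, €3,535 remains; 30% of €3,535 = €1,060.50. Traveler owes €2,150.50 (running OOP €2,150.50). Plan pays €4,625 − €2,150.50 = €2,474.50.
#2 (€582): 30% coinsurance on €582 = €174.60. Traveler pays €174.60; OOP now €2,325.10. Insurer: €582 − €174.60 = €407.40.
#3 (€1,458): deductible already satisfied, so traveler's share is 30% × €1,458 = €437.40. Cost to traveler: €437.40. OOP to date €2,762.50. Insurer: €1,458 − €437.40 = €1,020.60.
#4 (€2,800): deductible met; 30% of €2,800 = €840. Adding that to €2,762.50 gives €3,602.50, past the €2,800 cap; traveler pays only €2,800 − €2,762.50 = €37.50. Insurer: €2,800 − €37.50 = €2,762.50.
Insurer total = bills − traveler's total = €9,465 − €2,800 = €6,665.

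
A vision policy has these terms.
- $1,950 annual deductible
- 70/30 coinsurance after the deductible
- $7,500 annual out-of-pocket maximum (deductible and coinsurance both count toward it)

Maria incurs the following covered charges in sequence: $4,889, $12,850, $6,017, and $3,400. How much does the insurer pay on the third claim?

#1 ($4,889): deductible takes $1,950, $2,939 remains; member's 30% is $881.70. Member owes $2,831.70 (running OOP $2,831.70). Plan pays $4,889 − $2,831.70 = $2,057.30.
#2 ($12,850): deductible already satisfied, so member's share is 30% × $12,850 = $3,855. Member owes $3,855 (running OOP $6,686.70). Plan pays $12,850 − $3,855 = $8,995.
#3 ($6,017): 30% coinsurance on $6,017 = $1,805.10. OOP would hit $8,491.80 > $7,500, so the cap limits the member to $7,500 − $6,686.70 = $813.30. Plan pays $6,017 − $813.30 = $5,203.70.

$5,203.70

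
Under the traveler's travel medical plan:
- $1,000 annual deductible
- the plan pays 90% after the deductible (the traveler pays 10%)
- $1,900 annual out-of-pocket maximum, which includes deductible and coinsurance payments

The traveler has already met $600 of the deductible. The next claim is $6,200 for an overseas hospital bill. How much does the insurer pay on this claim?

Deductible still to meet: $1,000 − $600 = $400.
That leaves $6,200 − $400 = $5,800 for coinsurance.
10% of $5,800 = $580 falls to the traveler.
So the traveler owes $400 + $580 = $980 before any cap.
Cumulative spending $600 + $980 = $1,580 stays under the $1,900 maximum.
The insurer covers the remainder: $6,200 − $980 = $5,220.

$5,220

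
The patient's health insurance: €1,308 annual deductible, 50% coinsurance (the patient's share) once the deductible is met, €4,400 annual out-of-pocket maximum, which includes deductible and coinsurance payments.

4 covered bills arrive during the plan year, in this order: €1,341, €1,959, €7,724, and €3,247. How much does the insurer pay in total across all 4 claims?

€9,871

Claim 1 (€1,341): deductible takes €1,308, €33 remains; patient's 50% is €16.50. Patient pays €1,324.50; OOP now €1,324.50. Insurer: €1,341 − €1,324.50 = €16.50.
Claim 2 (€1,959): deductible already satisfied, so patient's share is 50% × €1,959 = €979.50. Patient owes €979.50 (running OOP €2,304). Plan pays €1,959 − €979.50 = €979.50.
Claim 3 (€7,724): deductible already satisfied, so patient's share is 50% × €7,724 = €3,862. Adding that to €2,304 gives €6,166, past the €4,400 cap; patient pays only €4,400 − €2,304 = €2,096. Plan pays €7,724 − €2,096 = €5,628.
Claim 4 (€3,247): deductible met; 50% of €3,247 = €1,623.50. OOP would hit €6,023.50 > €4,400, so the cap limits the patient to €4,400 − €4,400 = €0. Insurer: €3,247 − €0 = €3,247.
Insurer total = bills − patient's total = €14,271 − €4,400 = €9,871.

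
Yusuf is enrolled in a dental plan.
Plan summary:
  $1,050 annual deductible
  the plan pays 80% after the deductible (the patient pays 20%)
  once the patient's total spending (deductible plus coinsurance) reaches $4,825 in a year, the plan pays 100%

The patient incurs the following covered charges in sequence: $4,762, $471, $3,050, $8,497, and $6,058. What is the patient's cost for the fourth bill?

$1,699.40

#1 ($4,762): deductible takes $1,050, $3,712 remains; coinsurance $3,712 × 20% = $742.40. Patient owes $1,792.40 (running OOP $1,792.40).
#2 ($471): deductible met; 20% of $471 = $94.20. Cost to patient: $94.20. OOP to date $1,886.60.
#3 ($3,050): 20% coinsurance on $3,050 = $610. Patient pays $610; OOP now $2,496.60.
#4 ($8,497): deductible already satisfied, so patient's share is 20% × $8,497 = $1,699.40. Patient pays $1,699.40; OOP now $4,196.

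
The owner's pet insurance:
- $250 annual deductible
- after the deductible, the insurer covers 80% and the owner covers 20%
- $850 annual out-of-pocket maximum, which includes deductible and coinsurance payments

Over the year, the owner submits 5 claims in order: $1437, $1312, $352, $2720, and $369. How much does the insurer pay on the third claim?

$281.60

Claim 1 ($1437): deductible takes $250, $1187 remains; 20% of $1187 = $237.40. Owner owes $487.40 (running OOP $487.40). Insurer: $1437 − $487.40 = $949.60.
Claim 2 ($1312): deductible met; 20% of $1312 = $262.40. Cost to owner: $262.40. OOP to date $749.80. Insurer: $1312 − $262.40 = $1049.60.
Claim 3 ($352): 20% coinsurance on $352 = $70.40. Cost to owner: $70.40. OOP to date $820.20. Plan pays $352 − $70.40 = $281.60.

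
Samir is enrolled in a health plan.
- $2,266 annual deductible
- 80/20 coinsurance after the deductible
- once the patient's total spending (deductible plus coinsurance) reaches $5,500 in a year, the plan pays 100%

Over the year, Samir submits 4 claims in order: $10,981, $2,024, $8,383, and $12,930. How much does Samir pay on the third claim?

#1 ($10,981): $2,266 to deductible, leaving $8,715; 20% of $8,715 = $1,743. Patient owes $4,009 (running OOP $4,009).
#2 ($2,024): 20% coinsurance on $2,024 = $404.80. Patient owes $404.80 (running OOP $4,413.80).
#3 ($8,383): deductible met; 20% of $8,383 = $1,676.60. That would push OOP to $6,090.40, over the $5,500 cap, so patient pays $5,500 − $4,413.80 = $1,086.20.

$1,086.20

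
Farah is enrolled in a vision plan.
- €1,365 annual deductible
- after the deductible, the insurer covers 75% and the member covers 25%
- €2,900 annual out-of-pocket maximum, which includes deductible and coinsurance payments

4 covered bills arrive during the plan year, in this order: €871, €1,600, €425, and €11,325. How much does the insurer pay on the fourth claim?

€10,172.75

Claim 1 — €871: all of it applies to the deductible. Cost to member: €871. OOP to date €871. Plan pays €871 − €871 = €0.
Claim 2 — €1,600: deductible takes €494, €1,106 remains; 25% of €1,106 = €276.50. Member pays €770.50; OOP now €1,641.50. Insurer: €1,600 − €770.50 = €829.50.
Claim 3 — €425: deductible already satisfied, so member's share is 25% × €425 = €106.25. Cost to member: €106.25. OOP to date €1,747.75. Plan pays €425 − €106.25 = €318.75.
Claim 4 — €11,325: 25% coinsurance on €11,325 = €2,831.25. That would push OOP to €4,579, over the €2,900 cap, so member pays €2,900 − €1,747.75 = €1,152.25. Insurer: €11,325 − €1,152.25 = €10,172.75.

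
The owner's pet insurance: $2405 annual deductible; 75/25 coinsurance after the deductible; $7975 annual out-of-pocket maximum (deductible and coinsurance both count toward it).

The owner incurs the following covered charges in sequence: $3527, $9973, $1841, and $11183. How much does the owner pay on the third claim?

Claim 1 — $3527: $2405 finishes the deductible; $1122 goes to coinsurance; 25% of $1122 = $280.50. Owner pays $2685.50; OOP now $2685.50.
Claim 2 — $9973: 25% coinsurance on $9973 = $2493.25. Owner owes $2493.25 (running OOP $5178.75).
Claim 3 — $1841: 25% coinsurance on $1841 = $460.25. Cost to owner: $460.25. OOP to date $5639.

$460.25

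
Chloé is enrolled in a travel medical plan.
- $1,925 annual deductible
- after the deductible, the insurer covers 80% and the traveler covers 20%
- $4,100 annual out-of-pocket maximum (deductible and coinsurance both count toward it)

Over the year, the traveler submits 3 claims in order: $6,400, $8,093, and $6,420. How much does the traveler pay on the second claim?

$1,280

Claim 1 — $6,400: $1,925 finishes the deductible; $4,475 goes to coinsurance; coinsurance $4,475 × 20% = $895. Traveler owes $2,820 (running OOP $2,820).
Claim 2 — $8,093: deductible met; 20% of $8,093 = $1,618.60. Adding that to $2,820 gives $4,438.60, past the $4,100 cap; traveler pays only $4,100 − $2,820 = $1,280.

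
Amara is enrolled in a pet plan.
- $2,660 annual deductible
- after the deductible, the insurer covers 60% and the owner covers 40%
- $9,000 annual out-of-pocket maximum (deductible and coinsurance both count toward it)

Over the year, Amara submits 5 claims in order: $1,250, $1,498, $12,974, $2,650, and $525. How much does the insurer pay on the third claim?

$7,784.40

#1 ($1,250): fully absorbed by the deductible. Owner owes $1,250 (running OOP $1,250). Insurer: $1,250 − $1,250 = $0.
#2 ($1,498): $1,410 to deductible, leaving $88; owner's 40% is $35.20. Owner pays $1,445.20; OOP now $2,695.20. Insurer: $1,498 − $1,445.20 = $52.80.
#3 ($12,974): 40% coinsurance on $12,974 = $5,189.60. Owner owes $5,189.60 (running OOP $7,884.80). Plan pays $12,974 − $5,189.60 = $7,784.40.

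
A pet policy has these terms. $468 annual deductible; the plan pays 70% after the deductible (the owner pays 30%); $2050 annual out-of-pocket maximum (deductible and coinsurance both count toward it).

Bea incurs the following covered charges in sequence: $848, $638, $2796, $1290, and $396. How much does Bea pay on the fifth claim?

$50.80

Claim 1 ($848): deductible takes $468, $380 remains; coinsurance $380 × 30% = $114. Owner owes $582 (running OOP $582).
Claim 2 ($638): 30% coinsurance on $638 = $191.40. Owner pays $191.40; OOP now $773.40.
Claim 3 ($2796): deductible met; 30% of $2796 = $838.80. Owner pays $838.80; OOP now $1612.20.
Claim 4 ($1290): deductible met; 30% of $1290 = $387. Owner pays $387; OOP now $1999.20.
Claim 5 ($396): deductible met; 30% of $396 = $118.80. Adding that to $1999.20 gives $2118, past the $2050 cap; owner pays only $2050 − $1999.20 = $50.80.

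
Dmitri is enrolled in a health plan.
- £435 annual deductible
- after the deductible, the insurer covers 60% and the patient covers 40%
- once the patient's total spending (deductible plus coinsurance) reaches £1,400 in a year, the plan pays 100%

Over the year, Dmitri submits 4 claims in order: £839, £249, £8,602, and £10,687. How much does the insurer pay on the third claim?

£7,898.20

Claim 1 — £839: deductible takes £435, £404 remains; 40% of £404 = £161.60. Patient owes £596.60 (running OOP £596.60). Insurer: £839 − £596.60 = £242.40.
Claim 2 — £249: 40% coinsurance on £249 = £99.60. Cost to patient: £99.60. OOP to date £696.20. Plan pays £249 − £99.60 = £149.40.
Claim 3 — £8,602: 40% coinsurance on £8,602 = £3,440.80. OOP would hit £4,137 > £1,400, so the cap limits the patient to £1,400 − £696.20 = £703.80. Insurer: £8,602 − £703.80 = £7,898.20.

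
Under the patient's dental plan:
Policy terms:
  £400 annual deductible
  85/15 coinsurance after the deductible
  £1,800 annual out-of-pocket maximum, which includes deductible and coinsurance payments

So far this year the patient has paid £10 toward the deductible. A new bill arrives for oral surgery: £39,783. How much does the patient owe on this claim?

£10 of the £400 deductible is already met, leaving £390.
After the £390 deductible portion, £39,783 − £390 = £39,393 is subject to coinsurance.
Patient's 15% share of £39,393 is £5,908.95.
Patient responsibility before any cap: £390 + £5,908.95 = £6,298.95.
That would bring total out-of-pocket to £6,308.95, past the £1,800 cap. The patient is capped at £1,800 − £10 = £1,790 on this claim.

£1,790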